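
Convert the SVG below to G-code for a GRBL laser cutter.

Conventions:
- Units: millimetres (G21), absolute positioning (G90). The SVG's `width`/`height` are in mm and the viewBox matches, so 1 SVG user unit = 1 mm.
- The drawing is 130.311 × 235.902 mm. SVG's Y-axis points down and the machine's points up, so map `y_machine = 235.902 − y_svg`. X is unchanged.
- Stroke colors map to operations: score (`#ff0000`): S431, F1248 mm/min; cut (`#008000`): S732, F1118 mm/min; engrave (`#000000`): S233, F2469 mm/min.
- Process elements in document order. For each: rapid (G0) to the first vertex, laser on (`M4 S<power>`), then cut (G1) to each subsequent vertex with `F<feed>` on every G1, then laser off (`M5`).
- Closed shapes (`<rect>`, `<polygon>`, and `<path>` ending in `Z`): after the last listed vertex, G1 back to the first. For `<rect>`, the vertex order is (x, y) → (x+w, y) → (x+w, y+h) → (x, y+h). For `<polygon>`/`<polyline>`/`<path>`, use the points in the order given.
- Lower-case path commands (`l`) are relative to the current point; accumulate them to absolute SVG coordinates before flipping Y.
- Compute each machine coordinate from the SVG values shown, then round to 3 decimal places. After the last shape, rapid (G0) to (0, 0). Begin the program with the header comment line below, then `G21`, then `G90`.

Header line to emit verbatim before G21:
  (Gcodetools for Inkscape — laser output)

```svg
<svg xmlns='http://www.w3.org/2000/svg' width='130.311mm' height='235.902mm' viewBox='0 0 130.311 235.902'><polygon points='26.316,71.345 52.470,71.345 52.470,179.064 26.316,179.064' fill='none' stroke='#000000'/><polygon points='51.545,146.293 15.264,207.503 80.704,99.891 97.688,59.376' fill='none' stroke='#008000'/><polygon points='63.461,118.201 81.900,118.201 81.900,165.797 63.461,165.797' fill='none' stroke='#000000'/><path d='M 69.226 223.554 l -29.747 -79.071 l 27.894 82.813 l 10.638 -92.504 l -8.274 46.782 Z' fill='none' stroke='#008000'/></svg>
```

1 u = 1 mm; y_m = 235.902 − y.

[1] `<polygon>` rectangle, #000000→engrave S233 F2469: (26.316,164.557) → (52.470,164.557) → (52.470,56.838) → (26.316,56.838) → (26.316,164.557) (closed)

[2] `<polygon>` closed polygon, #008000→cut S732 F1118: (51.545,89.609) → (15.264,28.399) → (80.704,136.011) → (97.688,176.526) → (51.545,89.609) (closed)

[3] `<polygon>` rectangle, #000000→engrave S233 F2469: (63.461,117.701) → (81.900,117.701) → (81.900,70.105) → (63.461,70.105) → (63.461,117.701) (closed)

[4] `<path>` closed polygon, #008000→cut S732 F1118: (69.226,12.348) → (39.479,91.419) → (67.373,8.606) → (78.011,101.110) → (69.737,54.328) → (69.226,12.348) (closed)

(Gcodetools for Inkscape — laser output)
G21
G90
G0 X26.316 Y164.557
M4 S233
G1 X52.470 Y164.557 F2469
G1 X52.470 Y56.838 F2469
G1 X26.316 Y56.838 F2469
G1 X26.316 Y164.557 F2469
M5
G0 X51.545 Y89.609
M4 S732
G1 X15.264 Y28.399 F1118
G1 X80.704 Y136.011 F1118
G1 X97.688 Y176.526 F1118
G1 X51.545 Y89.609 F1118
M5
G0 X63.461 Y117.701
M4 S233
G1 X81.900 Y117.701 F2469
G1 X81.900 Y70.105 F2469
G1 X63.461 Y70.105 F2469
G1 X63.461 Y117.701 F2469
M5
G0 X69.226 Y12.348
M4 S732
G1 X39.479 Y91.419 F1118
G1 X67.373 Y8.606 F1118
G1 X78.011 Y101.110 F1118
G1 X69.737 Y54.328 F1118
G1 X69.226 Y12.348 F1118
M5
G0 X0.000 Y0.000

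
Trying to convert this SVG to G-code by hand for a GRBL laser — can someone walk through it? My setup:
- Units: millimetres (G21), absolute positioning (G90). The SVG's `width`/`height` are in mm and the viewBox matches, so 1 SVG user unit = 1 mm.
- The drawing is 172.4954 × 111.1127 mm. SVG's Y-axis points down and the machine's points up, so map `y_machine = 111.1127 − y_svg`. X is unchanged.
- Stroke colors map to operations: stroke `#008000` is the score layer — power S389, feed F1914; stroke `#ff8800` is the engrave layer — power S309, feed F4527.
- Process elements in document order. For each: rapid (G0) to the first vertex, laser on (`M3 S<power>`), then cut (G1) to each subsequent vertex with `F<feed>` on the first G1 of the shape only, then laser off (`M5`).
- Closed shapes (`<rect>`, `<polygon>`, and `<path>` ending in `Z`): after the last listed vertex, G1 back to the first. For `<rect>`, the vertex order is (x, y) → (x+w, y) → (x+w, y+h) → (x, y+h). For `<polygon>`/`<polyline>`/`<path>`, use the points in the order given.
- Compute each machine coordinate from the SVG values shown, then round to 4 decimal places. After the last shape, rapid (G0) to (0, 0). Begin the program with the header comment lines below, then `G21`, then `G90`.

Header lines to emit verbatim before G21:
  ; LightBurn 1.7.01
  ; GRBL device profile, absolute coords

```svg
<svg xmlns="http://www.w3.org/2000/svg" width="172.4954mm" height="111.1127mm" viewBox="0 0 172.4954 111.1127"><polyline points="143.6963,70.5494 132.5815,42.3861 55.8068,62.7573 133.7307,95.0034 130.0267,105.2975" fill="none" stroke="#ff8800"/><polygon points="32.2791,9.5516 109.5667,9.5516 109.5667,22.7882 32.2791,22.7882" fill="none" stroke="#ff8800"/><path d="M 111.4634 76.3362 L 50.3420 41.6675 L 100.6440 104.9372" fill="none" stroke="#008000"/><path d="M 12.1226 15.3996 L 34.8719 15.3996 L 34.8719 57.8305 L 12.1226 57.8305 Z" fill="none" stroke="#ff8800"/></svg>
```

1 u = 1 mm; y_m = 111.1127 − y.

[1] `<polyline>` open polyline, #ff8800→engrave S309 F4527: (143.6963,40.5633) → (132.5815,68.7266) → (55.8068,48.3554) → (133.7307,16.1093) → (130.0267,5.8152)

[2] `<polygon>` rectangle, #ff8800→engrave S309 F4527: (32.2791,101.5611) → (109.5667,101.5611) → (109.5667,88.3245) → (32.2791,88.3245) → (32.2791,101.5611) (closed)

[3] `<path>` open polyline, #008000→score S389 F1914: (111.4634,34.7765) → (50.3420,69.4452) → (100.6440,6.1755)

[4] `<path>` rectangle, #ff8800→engrave S309 F4527: (12.1226,95.7131) → (34.8719,95.7131) → (34.8719,53.2822) → (12.1226,53.2822) → (12.1226,95.7131) (closed)

; LightBurn 1.7.01
; GRBL device profile, absolute coords
G21
G90
G0 X143.6963 Y40.5633
M3 S309
G1 X132.5815 Y68.7266 F4527
G1 X55.8068 Y48.3554
G1 X133.7307 Y16.1093
G1 X130.0267 Y5.8152
M5
G0 X32.2791 Y101.5611
M3 S309
G1 X109.5667 Y101.5611 F4527
G1 X109.5667 Y88.3245
G1 X32.2791 Y88.3245
G1 X32.2791 Y101.5611
M5
G0 X111.4634 Y34.7765
M3 S389
G1 X50.3420 Y69.4452 F1914
G1 X100.6440 Y6.1755
M5
G0 X12.1226 Y95.7131
M3 S309
G1 X34.8719 Y95.7131 F4527
G1 X34.8719 Y53.2822
G1 X12.1226 Y53.2822
G1 X12.1226 Y95.7131
M5
G0 X0.0000 Y0.0000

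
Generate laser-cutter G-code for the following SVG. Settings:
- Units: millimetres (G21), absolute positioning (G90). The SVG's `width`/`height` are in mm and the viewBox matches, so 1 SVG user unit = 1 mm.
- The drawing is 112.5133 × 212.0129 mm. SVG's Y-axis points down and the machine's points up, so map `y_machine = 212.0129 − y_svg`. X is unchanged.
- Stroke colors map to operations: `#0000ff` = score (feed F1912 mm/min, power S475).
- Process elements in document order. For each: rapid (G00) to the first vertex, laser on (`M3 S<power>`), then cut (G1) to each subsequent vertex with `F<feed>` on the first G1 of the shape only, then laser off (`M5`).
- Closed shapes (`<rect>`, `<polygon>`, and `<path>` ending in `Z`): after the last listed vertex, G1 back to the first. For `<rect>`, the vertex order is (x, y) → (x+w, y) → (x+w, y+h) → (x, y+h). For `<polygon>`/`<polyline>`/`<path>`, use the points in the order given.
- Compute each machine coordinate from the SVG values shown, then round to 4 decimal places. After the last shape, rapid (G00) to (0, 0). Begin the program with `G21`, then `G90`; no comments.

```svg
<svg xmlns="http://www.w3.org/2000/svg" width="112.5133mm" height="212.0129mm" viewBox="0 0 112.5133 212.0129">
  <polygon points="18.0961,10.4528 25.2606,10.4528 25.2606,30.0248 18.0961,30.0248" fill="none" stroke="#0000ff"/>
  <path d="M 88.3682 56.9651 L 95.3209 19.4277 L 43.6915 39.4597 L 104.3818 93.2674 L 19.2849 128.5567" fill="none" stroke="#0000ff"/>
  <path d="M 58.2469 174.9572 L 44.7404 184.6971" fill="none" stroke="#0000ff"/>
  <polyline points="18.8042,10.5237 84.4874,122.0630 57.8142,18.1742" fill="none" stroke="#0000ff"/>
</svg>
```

Since the viewBox matches the mm dimensions, user units are millimetres directly. The only transform is the Y-flip y_m = 212.0129 − y_svg.

Shape 1 is a rectangle drawn with `<polygon>`. Its stroke #0000ff means score at S475, F1912. After flipping Y the toolpath is (18.0961,201.5601) → (25.2606,201.5601) → (25.2606,181.9881) → (18.0961,181.9881) → (18.0961,201.5601), returning to the start.

Shape 2 is a open polyline drawn with `<path>`. Its stroke #0000ff means score at S475, F1912. After flipping Y the toolpath is (88.3682,155.0478) → (95.3209,192.5852) → (43.6915,172.5532) → (104.3818,118.7455) → (19.2849,83.4562).

Shape 3 is a line segment drawn with `<path>`. Its stroke #0000ff means score at S475, F1912. After flipping Y the toolpath is (58.2469,37.0557) → (44.7404,27.3158).

Shape 4 is a open polyline drawn with `<polyline>`. Its stroke #0000ff means score at S475, F1912. After flipping Y the toolpath is (18.8042,201.4892) → (84.4874,89.9499) → (57.8142,193.8387).

G21
G90
G00 X18.0961 Y201.5601
M3 S475
G1 X25.2606 Y201.5601 F1912
G1 X25.2606 Y181.9881
G1 X18.0961 Y181.9881
G1 X18.0961 Y201.5601
M5
G00 X88.3682 Y155.0478
M3 S475
G1 X95.3209 Y192.5852 F1912
G1 X43.6915 Y172.5532
G1 X104.3818 Y118.7455
G1 X19.2849 Y83.4562
M5
G00 X58.2469 Y37.0557
M3 S475
G1 X44.7404 Y27.3158 F1912
M5
G00 X18.8042 Y201.4892
M3 S475
G1 X84.4874 Y89.9499 F1912
G1 X57.8142 Y193.8387
M5
G00 X0.0000 Y0.0000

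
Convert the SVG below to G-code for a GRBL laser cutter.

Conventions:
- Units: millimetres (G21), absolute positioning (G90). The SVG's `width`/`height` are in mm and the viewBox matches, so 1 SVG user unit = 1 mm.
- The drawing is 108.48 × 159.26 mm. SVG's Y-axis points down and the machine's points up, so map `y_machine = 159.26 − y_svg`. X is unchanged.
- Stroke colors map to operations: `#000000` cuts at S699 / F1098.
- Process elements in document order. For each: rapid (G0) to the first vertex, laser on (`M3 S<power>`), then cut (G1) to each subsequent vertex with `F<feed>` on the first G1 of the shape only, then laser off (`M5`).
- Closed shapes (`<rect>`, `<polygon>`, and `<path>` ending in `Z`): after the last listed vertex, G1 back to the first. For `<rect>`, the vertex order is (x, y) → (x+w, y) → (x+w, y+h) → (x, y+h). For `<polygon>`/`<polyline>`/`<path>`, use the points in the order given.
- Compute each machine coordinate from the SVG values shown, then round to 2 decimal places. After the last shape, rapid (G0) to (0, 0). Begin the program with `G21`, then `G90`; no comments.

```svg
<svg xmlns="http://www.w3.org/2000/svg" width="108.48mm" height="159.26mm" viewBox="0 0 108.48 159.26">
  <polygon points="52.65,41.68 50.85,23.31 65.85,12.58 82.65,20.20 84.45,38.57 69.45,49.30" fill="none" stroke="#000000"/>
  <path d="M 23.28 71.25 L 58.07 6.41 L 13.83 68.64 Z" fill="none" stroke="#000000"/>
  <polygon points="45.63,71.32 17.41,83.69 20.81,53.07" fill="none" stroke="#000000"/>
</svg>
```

viewBox `0 0 108.48 159.26` with mm width/height → 1 unit = 1 mm. Flip: y_m = 159.26 − y_svg.

**Shape 1** — `<polygon>` regular polygon, stroke `#000000` → cut (S699, F1098). Machine vertices: (52.65,117.58) → (50.85,135.95) → (65.85,146.68) → (82.65,139.06) → (84.45,120.69) → (69.45,109.96) → (52.65,117.58). Closed: final G1 returns to the first vertex.

**Shape 2** — `<path>` closed polygon, stroke `#000000` → cut (S699, F1098). Machine vertices: (23.28,88.01) → (58.07,152.85) → (13.83,90.62) → (23.28,88.01). Closed: final G1 returns to the first vertex.

**Shape 3** — `<polygon>` regular polygon, stroke `#000000` → cut (S699, F1098). Machine vertices: (45.63,87.94) → (17.41,75.57) → (20.81,106.19) → (45.63,87.94). Closed: final G1 returns to the first vertex.

G21
G90
G0 X52.65 Y117.58
M3 S699
G1 X50.85 Y135.95 F1098
G1 X65.85 Y146.68
G1 X82.65 Y139.06
G1 X84.45 Y120.69
G1 X69.45 Y109.96
G1 X52.65 Y117.58
M5
G0 X23.28 Y88.01
M3 S699
G1 X58.07 Y152.85 F1098
G1 X13.83 Y90.62
G1 X23.28 Y88.01
M5
G0 X45.63 Y87.94
M3 S699
G1 X17.41 Y75.57 F1098
G1 X20.81 Y106.19
G1 X45.63 Y87.94
M5
G0 X0.00 Y0.00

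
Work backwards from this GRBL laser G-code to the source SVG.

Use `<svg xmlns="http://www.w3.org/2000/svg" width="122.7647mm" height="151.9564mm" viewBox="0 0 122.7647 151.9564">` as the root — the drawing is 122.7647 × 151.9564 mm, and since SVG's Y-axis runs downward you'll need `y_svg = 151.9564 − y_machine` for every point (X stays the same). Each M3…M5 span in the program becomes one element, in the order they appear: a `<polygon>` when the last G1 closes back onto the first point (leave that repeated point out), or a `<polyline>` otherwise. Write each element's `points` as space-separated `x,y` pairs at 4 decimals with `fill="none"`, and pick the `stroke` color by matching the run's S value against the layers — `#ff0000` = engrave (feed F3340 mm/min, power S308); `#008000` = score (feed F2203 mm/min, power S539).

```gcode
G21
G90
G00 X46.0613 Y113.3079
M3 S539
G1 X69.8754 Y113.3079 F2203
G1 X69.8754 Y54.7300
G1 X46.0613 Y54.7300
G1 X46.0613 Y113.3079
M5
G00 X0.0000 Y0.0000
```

Machine Y-up, SVG Y-down with viewBox height 151.9564, so y_svg = 151.9564 − y_machine; X carries over. Every run uses S539, so all elements get stroke `#008000` (score).

Run 1: The run returns to its start, so emit a `<polygon>` with points (Y-flipped): 46.0613,38.6485 69.8754,38.6485 69.8754,97.2264 46.0613,97.2264.

<svg xmlns="http://www.w3.org/2000/svg" width="122.7647mm" height="151.9564mm" viewBox="0 0 122.7647 151.9564">
  <polygon points="46.0613,38.6485 69.8754,38.6485 69.8754,97.2264 46.0613,97.2264" fill="none" stroke="#008000"/>
</svg>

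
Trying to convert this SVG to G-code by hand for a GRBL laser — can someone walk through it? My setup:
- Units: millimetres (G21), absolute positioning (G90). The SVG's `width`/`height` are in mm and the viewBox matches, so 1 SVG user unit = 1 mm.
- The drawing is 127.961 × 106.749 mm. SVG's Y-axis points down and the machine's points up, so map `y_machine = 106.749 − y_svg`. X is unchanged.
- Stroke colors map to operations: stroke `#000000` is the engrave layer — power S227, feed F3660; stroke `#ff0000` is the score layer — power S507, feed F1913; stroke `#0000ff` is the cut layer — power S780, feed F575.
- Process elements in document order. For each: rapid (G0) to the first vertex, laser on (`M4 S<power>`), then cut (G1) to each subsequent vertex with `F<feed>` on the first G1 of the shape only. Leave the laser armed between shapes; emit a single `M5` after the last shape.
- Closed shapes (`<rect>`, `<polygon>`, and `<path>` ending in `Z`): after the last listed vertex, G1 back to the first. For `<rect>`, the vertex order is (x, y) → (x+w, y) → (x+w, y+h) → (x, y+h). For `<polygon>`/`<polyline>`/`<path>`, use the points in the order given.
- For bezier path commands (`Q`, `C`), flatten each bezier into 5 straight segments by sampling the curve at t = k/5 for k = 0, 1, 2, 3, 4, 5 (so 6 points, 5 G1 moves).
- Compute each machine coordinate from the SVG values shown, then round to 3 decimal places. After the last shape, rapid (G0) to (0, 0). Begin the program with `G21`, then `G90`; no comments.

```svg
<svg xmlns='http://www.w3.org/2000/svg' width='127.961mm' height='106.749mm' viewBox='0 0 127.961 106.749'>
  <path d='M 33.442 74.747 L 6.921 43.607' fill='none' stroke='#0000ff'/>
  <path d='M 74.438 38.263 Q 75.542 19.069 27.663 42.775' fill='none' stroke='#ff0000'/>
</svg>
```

G21
G90
G0 X33.442 Y32.002
M4 S780
G1 X6.921 Y63.142 F575
G0 X74.438 Y68.486
M4 S507
G1 X72.920 Y74.448 F1913
G1 X67.484 Y76.977
G1 X58.129 Y76.075
G1 X44.855 Y71.740
G1 X27.663 Y63.974
M5
G0 X0.000 Y0.000

viewBox `0 0 127.961 106.749` with mm width/height → 1 unit = 1 mm. Flip: y_m = 106.749 − y_svg.

**Shape 1** — `<path>` line segment, stroke `#0000ff` → cut (S780, F575). Machine vertices: (33.442,32.002) → (6.921,63.142). Open path.

**Shape 2** — `<path>` quadratic bezier, stroke `#ff0000` → score (S507, F1913). Control points (SVG): P0=(74.438,38.263), P1=(75.542,19.069), P2=(27.663,42.775); sampled at t=k/5. Machine vertices: (74.438,68.486) → (72.920,74.448) → (67.484,76.977) → (58.129,76.075) → (44.855,71.740) → (27.663,63.974). Open path.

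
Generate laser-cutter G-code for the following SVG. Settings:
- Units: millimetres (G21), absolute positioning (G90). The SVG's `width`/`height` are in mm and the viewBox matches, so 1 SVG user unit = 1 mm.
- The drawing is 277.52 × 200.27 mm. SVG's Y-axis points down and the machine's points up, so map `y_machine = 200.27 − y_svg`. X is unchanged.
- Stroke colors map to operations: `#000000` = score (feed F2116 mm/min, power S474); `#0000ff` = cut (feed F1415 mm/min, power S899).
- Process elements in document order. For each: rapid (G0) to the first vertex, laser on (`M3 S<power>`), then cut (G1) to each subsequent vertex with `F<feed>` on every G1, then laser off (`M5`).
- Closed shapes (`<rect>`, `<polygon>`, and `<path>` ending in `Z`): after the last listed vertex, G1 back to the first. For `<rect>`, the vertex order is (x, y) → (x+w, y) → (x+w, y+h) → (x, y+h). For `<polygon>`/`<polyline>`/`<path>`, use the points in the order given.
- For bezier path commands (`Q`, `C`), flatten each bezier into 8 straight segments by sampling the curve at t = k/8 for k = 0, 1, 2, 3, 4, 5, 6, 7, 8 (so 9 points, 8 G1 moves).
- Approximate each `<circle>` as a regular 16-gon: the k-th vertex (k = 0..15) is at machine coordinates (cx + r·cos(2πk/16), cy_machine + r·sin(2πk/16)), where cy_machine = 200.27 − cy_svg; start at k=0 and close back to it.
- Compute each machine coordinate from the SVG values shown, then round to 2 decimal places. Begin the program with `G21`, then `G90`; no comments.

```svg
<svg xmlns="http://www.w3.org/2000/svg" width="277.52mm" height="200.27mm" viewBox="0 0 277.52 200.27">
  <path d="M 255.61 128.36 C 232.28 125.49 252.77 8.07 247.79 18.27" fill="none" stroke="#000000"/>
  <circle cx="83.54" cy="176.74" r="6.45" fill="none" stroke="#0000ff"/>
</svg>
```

1 u = 1 mm; y_m = 200.27 − y.

[1] `<path>` cubic bezier, #000000→score S474 F2116: (255.61,71.91) → (248.78,77.88) → (245.25,91.76) → (244.20,110.69) → (244.82,131.86) → (246.30,152.41) → (247.83,169.51) → (248.60,180.32) → (247.79,182.00)

[2] `<circle>` circle, #0000ff→cut S899 F1415: (89.99,23.53) → (89.50,26.00) → (88.10,28.09) → (86.01,29.49) → (83.54,29.98) → (81.07,29.49) → (78.98,28.09) → (77.58,26.00) → (77.09,23.53) → (77.58,21.06) → (78.98,18.97) → (81.07,17.57) → (83.54,17.08) → (86.01,17.57) → (88.10,18.97) → (89.50,21.06) → (89.99,23.53) (closed)

G21
G90
G0 X255.61 Y71.91
M3 S474
G1 X248.78 Y77.88 F2116
G1 X245.25 Y91.76 F2116
G1 X244.20 Y110.69 F2116
G1 X244.82 Y131.86 F2116
G1 X246.30 Y152.41 F2116
G1 X247.83 Y169.51 F2116
G1 X248.60 Y180.32 F2116
G1 X247.79 Y182.00 F2116
M5
G0 X89.99 Y23.53
M3 S899
G1 X89.50 Y26.00 F1415
G1 X88.10 Y28.09 F1415
G1 X86.01 Y29.49 F1415
G1 X83.54 Y29.98 F1415
G1 X81.07 Y29.49 F1415
G1 X78.98 Y28.09 F1415
G1 X77.58 Y26.00 F1415
G1 X77.09 Y23.53 F1415
G1 X77.58 Y21.06 F1415
G1 X78.98 Y18.97 F1415
G1 X81.07 Y17.57 F1415
G1 X83.54 Y17.08 F1415
G1 X86.01 Y17.57 F1415
G1 X88.10 Y18.97 F1415
G1 X89.50 Y21.06 F1415
G1 X89.99 Y23.53 F1415
M5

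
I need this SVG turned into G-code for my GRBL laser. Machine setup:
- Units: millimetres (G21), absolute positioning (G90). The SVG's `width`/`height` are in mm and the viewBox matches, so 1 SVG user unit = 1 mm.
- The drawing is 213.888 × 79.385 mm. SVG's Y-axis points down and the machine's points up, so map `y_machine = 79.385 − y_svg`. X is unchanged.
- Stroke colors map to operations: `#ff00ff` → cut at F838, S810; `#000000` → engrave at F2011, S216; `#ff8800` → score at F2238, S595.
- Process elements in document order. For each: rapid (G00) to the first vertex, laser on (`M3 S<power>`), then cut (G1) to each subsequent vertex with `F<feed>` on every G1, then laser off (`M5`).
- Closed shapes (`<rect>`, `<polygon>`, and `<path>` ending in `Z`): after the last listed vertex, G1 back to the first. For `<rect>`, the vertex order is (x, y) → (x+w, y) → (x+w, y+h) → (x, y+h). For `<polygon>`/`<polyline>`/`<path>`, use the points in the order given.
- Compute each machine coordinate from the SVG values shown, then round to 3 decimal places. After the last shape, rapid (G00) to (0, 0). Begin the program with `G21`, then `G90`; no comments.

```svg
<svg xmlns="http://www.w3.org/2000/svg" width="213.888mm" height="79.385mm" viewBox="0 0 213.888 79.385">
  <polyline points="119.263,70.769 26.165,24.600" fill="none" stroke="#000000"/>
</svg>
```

G21
G90
G00 X119.263 Y8.616
M3 S216
G1 X26.165 Y54.785 F2011
M5
G00 X0.000 Y0.000

viewBox `0 0 213.888 79.385` with mm width/height → 1 unit = 1 mm. Flip: y_m = 79.385 − y_svg.

**Shape 1** — `<polyline>` line segment, stroke `#000000` → engrave (S216, F2011). Machine vertices: (119.263,8.616) → (26.165,54.785). Open path.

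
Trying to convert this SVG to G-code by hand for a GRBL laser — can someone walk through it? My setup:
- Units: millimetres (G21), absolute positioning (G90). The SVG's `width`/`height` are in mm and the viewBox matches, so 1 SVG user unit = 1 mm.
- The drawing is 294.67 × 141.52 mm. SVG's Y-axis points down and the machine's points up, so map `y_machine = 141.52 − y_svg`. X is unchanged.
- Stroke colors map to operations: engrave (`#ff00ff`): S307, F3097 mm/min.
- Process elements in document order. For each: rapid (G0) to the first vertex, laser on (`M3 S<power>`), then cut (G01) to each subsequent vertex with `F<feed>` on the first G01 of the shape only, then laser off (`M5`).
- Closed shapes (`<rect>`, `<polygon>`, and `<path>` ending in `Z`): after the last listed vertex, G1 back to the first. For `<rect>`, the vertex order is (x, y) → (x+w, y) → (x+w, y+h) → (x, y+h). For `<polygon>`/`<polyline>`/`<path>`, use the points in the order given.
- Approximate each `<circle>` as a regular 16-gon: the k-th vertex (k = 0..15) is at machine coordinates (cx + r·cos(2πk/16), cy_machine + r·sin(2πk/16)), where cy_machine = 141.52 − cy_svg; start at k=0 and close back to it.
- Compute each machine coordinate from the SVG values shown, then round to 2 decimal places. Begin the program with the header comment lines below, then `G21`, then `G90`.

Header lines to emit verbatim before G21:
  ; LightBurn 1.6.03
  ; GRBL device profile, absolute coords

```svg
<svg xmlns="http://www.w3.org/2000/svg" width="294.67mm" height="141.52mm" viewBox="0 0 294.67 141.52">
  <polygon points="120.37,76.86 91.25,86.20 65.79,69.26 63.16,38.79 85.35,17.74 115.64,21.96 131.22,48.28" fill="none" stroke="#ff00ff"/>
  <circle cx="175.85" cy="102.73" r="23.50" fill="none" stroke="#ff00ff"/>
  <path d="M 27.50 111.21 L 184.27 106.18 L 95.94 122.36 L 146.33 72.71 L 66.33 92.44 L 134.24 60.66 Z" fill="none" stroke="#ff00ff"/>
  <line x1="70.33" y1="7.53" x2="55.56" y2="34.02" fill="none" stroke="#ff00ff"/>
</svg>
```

; LightBurn 1.6.03
; GRBL device profile, absolute coords
G21
G90
G0 X120.37 Y64.66
M3 S307
G01 X91.25 Y55.32 F3097
G01 X65.79 Y72.26
G01 X63.16 Y102.73
G01 X85.35 Y123.78
G01 X115.64 Y119.56
G01 X131.22 Y93.24
G01 X120.37 Y64.66
M5
G0 X199.35 Y38.79
M3 S307
G01 X197.56 Y47.78 F3097
G01 X192.47 Y55.41
G01 X184.84 Y60.50
G01 X175.85 Y62.29
G01 X166.86 Y60.50
G01 X159.23 Y55.41
G01 X154.14 Y47.78
G01 X152.35 Y38.79
G01 X154.14 Y29.80
G01 X159.23 Y22.17
G01 X166.86 Y17.08
G01 X175.85 Y15.29
G01 X184.84 Y17.08
G01 X192.47 Y22.17
G01 X197.56 Y29.80
G01 X199.35 Y38.79
M5
G0 X27.50 Y30.31
M3 S307
G01 X184.27 Y35.34 F3097
G01 X95.94 Y19.16
G01 X146.33 Y68.81
G01 X66.33 Y49.08
G01 X134.24 Y80.86
G01 X27.50 Y30.31
M5
G0 X70.33 Y133.99
M3 S307
G01 X55.56 Y107.50 F3097
M5

1 u = 1 mm; y_m = 141.52 − y.

[1] `<polygon>` regular polygon, #ff00ff→engrave S307 F3097: (120.37,64.66) → (91.25,55.32) → (65.79,72.26) → (63.16,102.73) → (85.35,123.78) → (115.64,119.56) → (131.22,93.24) → (120.37,64.66) (closed)

[2] `<circle>` circle, #ff00ff→engrave S307 F3097: (199.35,38.79) → (197.56,47.78) → (192.47,55.41) → (184.84,60.50) → (175.85,62.29) → (166.86,60.50) → (159.23,55.41) → (154.14,47.78) → (152.35,38.79) → (154.14,29.80) → (159.23,22.17) → (166.86,17.08) → (175.85,15.29) → (184.84,17.08) → (192.47,22.17) → (197.56,29.80) → (199.35,38.79) (closed)

[3] `<path>` closed polygon, #ff00ff→engrave S307 F3097: (27.50,30.31) → (184.27,35.34) → (95.94,19.16) → (146.33,68.81) → (66.33,49.08) → (134.24,80.86) → (27.50,30.31) (closed)

[4] `<line>` line segment, #ff00ff→engrave S307 F3097: (70.33,133.99) → (55.56,107.50)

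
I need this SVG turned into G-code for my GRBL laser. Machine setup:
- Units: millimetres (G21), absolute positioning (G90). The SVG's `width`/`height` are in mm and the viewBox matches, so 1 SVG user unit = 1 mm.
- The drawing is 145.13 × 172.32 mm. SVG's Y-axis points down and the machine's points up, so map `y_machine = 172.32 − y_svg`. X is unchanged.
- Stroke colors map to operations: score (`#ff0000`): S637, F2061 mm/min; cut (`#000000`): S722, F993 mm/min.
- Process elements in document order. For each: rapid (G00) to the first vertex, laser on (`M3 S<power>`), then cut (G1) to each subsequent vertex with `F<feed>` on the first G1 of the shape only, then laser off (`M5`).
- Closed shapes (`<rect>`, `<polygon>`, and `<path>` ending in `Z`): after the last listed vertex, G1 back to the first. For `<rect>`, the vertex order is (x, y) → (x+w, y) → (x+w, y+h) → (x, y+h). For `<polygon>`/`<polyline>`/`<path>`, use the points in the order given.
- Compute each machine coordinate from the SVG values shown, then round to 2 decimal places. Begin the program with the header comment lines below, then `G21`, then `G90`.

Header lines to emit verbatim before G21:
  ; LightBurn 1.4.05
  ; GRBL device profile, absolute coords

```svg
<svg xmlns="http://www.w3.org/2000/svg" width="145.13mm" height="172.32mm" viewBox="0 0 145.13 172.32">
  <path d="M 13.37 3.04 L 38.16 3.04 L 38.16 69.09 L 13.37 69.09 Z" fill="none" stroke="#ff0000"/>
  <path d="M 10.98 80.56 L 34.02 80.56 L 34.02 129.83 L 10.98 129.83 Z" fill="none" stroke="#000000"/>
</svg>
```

viewBox `0 0 145.13 172.32` with mm width/height → 1 unit = 1 mm. Flip: y_m = 172.32 − y_svg.

**Shape 1** — `<path>` rectangle, stroke `#ff0000` → score (S637, F2061). Machine vertices: (13.37,169.28) → (38.16,169.28) → (38.16,103.23) → (13.37,103.23) → (13.37,169.28). Closed: final G1 returns to the first vertex.

**Shape 2** — `<path>` rectangle, stroke `#000000` → cut (S722, F993). Machine vertices: (10.98,91.76) → (34.02,91.76) → (34.02,42.49) → (10.98,42.49) → (10.98,91.76). Closed: final G1 returns to the first vertex.

; LightBurn 1.4.05
; GRBL device profile, absolute coords
G21
G90
G00 X13.37 Y169.28
M3 S637
G1 X38.16 Y169.28 F2061
G1 X38.16 Y103.23
G1 X13.37 Y103.23
G1 X13.37 Y169.28
M5
G00 X10.98 Y91.76
M3 S722
G1 X34.02 Y91.76 F993
G1 X34.02 Y42.49
G1 X10.98 Y42.49
G1 X10.98 Y91.76
M5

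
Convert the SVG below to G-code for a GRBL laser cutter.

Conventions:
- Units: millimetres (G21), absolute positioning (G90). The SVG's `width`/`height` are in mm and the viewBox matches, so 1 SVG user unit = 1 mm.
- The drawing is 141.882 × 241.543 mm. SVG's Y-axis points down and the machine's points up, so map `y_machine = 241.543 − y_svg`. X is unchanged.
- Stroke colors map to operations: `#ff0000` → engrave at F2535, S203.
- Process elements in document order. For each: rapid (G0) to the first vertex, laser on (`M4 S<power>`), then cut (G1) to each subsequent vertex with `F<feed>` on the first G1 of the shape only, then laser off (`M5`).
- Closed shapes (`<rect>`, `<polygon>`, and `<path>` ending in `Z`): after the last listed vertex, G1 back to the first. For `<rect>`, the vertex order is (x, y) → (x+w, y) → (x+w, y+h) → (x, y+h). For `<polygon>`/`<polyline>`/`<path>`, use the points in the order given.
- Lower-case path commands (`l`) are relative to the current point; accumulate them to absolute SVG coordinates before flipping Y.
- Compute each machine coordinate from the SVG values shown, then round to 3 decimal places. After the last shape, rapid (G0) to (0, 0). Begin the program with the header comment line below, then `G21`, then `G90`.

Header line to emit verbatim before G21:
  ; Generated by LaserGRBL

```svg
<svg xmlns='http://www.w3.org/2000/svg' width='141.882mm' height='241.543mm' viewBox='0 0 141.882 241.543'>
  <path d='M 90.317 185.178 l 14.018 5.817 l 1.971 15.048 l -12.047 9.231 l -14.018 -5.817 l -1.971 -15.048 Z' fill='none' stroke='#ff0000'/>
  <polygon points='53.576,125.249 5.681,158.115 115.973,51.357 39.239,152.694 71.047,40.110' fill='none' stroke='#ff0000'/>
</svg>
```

1 u = 1 mm; y_m = 241.543 − y.

[1] `<path>` regular polygon, #ff0000→engrave S203 F2535: (90.317,56.365) → (104.335,50.548) → (106.306,35.500) → (94.259,26.269) → (80.241,32.086) → (78.270,47.134) → (90.317,56.365) (closed)

[2] `<polygon>` closed polygon, #ff0000→engrave S203 F2535: (53.576,116.294) → (5.681,83.428) → (115.973,190.186) → (39.239,88.849) → (71.047,201.433) → (53.576,116.294) (closed)

; Generated by LaserGRBL
G21
G90
G0 X90.317 Y56.365
M4 S203
G1 X104.335 Y50.548 F2535
G1 X106.306 Y35.500
G1 X94.259 Y26.269
G1 X80.241 Y32.086
G1 X78.270 Y47.134
G1 X90.317 Y56.365
M5
G0 X53.576 Y116.294
M4 S203
G1 X5.681 Y83.428 F2535
G1 X115.973 Y190.186
G1 X39.239 Y88.849
G1 X71.047 Y201.433
G1 X53.576 Y116.294
M5
G0 X0.000 Y0.000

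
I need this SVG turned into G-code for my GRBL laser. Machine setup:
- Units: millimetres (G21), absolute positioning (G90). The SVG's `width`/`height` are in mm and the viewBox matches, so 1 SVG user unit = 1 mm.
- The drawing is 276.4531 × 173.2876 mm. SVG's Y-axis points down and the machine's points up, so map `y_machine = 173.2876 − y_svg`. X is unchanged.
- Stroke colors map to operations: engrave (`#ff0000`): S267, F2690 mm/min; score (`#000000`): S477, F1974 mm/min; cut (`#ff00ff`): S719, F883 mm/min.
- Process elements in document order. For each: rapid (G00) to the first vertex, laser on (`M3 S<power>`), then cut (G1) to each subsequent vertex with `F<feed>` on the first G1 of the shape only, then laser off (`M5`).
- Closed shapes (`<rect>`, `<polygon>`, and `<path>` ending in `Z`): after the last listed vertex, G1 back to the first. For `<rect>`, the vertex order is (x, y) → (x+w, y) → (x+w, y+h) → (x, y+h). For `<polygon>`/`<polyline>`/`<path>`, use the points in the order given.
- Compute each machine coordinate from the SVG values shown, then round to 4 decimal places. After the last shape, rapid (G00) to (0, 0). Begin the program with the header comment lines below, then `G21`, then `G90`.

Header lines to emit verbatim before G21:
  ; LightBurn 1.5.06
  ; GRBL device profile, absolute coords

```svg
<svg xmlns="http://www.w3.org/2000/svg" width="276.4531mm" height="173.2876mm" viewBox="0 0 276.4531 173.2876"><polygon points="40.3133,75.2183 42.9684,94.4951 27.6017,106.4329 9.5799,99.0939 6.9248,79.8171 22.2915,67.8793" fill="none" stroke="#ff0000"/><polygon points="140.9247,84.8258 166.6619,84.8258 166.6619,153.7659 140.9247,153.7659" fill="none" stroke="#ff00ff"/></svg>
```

; LightBurn 1.5.06
; GRBL device profile, absolute coords
G21
G90
G00 X40.3133 Y98.0693
M3 S267
G1 X42.9684 Y78.7925 F2690
G1 X27.6017 Y66.8547
G1 X9.5799 Y74.1937
G1 X6.9248 Y93.4705
G1 X22.2915 Y105.4083
G1 X40.3133 Y98.0693
M5
G00 X140.9247 Y88.4618
M3 S719
G1 X166.6619 Y88.4618 F883
G1 X166.6619 Y19.5217
G1 X140.9247 Y19.5217
G1 X140.9247 Y88.4618
M5
G00 X0.0000 Y0.0000

Since the viewBox matches the mm dimensions, user units are millimetres directly. The only transform is the Y-flip y_m = 173.2876 − y_svg.

Shape 1 is a regular polygon drawn with `<polygon>`. Its stroke #ff0000 means engrave at S267, F2690. After flipping Y the toolpath is (40.3133,98.0693) → (42.9684,78.7925) → (27.6017,66.8547) → (9.5799,74.1937) → (6.9248,93.4705) → (22.2915,105.4083) → (40.3133,98.0693), returning to the start.

Shape 2 is a rectangle drawn with `<polygon>`. Its stroke #ff00ff means cut at S719, F883. After flipping Y the toolpath is (140.9247,88.4618) → (166.6619,88.4618) → (166.6619,19.5217) → (140.9247,19.5217) → (140.9247,88.4618), returning to the start.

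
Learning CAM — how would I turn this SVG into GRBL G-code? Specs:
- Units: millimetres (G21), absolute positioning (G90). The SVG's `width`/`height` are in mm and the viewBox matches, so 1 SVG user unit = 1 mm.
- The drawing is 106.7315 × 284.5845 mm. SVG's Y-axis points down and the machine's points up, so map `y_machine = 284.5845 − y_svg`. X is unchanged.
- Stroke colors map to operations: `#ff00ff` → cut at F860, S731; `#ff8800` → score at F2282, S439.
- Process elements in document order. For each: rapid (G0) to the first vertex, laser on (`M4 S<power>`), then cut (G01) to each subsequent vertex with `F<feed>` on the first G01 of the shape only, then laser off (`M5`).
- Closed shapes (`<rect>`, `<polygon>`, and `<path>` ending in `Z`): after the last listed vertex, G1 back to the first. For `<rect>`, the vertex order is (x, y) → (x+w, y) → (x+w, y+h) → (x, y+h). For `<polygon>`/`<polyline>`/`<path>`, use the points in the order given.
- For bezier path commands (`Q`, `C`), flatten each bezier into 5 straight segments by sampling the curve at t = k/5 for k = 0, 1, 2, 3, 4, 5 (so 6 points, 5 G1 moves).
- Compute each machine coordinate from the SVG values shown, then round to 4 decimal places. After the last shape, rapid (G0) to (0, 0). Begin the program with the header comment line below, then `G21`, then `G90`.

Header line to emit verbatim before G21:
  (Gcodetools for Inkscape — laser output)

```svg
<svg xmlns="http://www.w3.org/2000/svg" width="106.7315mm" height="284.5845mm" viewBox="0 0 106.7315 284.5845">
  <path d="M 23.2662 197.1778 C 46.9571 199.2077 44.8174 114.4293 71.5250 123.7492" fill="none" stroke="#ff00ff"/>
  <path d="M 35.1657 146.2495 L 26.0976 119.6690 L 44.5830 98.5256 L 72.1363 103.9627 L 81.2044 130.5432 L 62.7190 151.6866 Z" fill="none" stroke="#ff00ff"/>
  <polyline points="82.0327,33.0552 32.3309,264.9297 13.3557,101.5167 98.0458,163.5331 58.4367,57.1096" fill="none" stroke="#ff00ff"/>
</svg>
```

1 u = 1 mm; y_m = 284.5845 − y.

[1] `<path>` cubic bezier, #ff00ff→cut S731 F860: (23.2662,87.4067) → (34.8185,95.1585) → (42.7960,115.0608) → (49.8232,138.4300) → (58.5247,156.5827) → (71.5250,160.8353)

[2] `<path>` regular polygon, #ff00ff→cut S731 F860: (35.1657,138.3350) → (26.0976,164.9155) → (44.5830,186.0589) → (72.1363,180.6218) → (81.2044,154.0413) → (62.7190,132.8979) → (35.1657,138.3350) (closed)

[3] `<polyline>` open polyline, #ff00ff→cut S731 F860: (82.0327,251.5293) → (32.3309,19.6548) → (13.3557,183.0678) → (98.0458,121.0514) → (58.4367,227.4749)

(Gcodetools for Inkscape — laser output)
G21
G90
G0 X23.2662 Y87.4067
M4 S731
G01 X34.8185 Y95.1585 F860
G01 X42.7960 Y115.0608
G01 X49.8232 Y138.4300
G01 X58.5247 Y156.5827
G01 X71.5250 Y160.8353
M5
G0 X35.1657 Y138.3350
M4 S731
G01 X26.0976 Y164.9155 F860
G01 X44.5830 Y186.0589
G01 X72.1363 Y180.6218
G01 X81.2044 Y154.0413
G01 X62.7190 Y132.8979
G01 X35.1657 Y138.3350
M5
G0 X82.0327 Y251.5293
M4 S731
G01 X32.3309 Y19.6548 F860
G01 X13.3557 Y183.0678
G01 X98.0458 Y121.0514
G01 X58.4367 Y227.4749
M5
G0 X0.0000 Y0.0000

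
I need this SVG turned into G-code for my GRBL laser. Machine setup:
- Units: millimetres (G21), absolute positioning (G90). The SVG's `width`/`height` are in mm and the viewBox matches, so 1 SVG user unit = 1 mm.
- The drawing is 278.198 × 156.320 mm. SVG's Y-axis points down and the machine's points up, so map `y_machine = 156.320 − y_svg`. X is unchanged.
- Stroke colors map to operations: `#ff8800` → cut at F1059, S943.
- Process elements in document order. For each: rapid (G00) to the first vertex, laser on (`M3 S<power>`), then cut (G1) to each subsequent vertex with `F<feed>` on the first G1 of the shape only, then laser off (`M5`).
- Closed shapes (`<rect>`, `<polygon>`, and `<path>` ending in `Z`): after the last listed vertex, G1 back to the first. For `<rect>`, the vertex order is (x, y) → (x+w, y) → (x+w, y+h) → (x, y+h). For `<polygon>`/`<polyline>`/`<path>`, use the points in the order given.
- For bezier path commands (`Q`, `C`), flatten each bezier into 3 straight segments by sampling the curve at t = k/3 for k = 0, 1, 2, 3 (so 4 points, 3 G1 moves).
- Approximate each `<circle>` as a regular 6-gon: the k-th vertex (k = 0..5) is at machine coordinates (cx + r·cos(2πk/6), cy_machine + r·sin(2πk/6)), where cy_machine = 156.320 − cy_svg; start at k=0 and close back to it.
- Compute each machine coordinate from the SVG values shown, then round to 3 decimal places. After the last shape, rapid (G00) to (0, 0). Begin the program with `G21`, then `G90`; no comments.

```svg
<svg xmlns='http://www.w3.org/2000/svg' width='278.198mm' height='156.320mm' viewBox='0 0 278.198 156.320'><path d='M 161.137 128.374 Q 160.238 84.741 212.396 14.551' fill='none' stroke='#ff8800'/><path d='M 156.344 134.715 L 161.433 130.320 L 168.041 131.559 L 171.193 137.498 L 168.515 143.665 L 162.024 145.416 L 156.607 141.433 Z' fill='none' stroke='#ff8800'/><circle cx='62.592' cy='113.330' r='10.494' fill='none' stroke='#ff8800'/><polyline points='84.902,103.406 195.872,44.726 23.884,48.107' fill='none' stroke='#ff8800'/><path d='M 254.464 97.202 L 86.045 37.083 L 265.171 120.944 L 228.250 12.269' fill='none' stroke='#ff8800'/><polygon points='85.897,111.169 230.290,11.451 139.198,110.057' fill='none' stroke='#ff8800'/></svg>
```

G21
G90
G00 X161.137 Y27.946
M3 S943
G1 X166.433 Y59.985 F1059
G1 X183.519 Y97.926
G1 X212.396 Y141.769
M5
G00 X156.344 Y21.605
M3 S943
G1 X161.433 Y26.000 F1059
G1 X168.041 Y24.761
G1 X171.193 Y18.822
G1 X168.515 Y12.655
G1 X162.024 Y10.904
G1 X156.607 Y14.887
G1 X156.344 Y21.605
M5
G00 X73.086 Y42.990
M3 S943
G1 X67.839 Y52.078 F1059
G1 X57.345 Y52.078
G1 X52.098 Y42.990
G1 X57.345 Y33.902
G1 X67.839 Y33.902
G1 X73.086 Y42.990
M5
G00 X84.902 Y52.914
M3 S943
G1 X195.872 Y111.594 F1059
G1 X23.884 Y108.213
M5
G00 X254.464 Y59.118
M3 S943
G1 X86.045 Y119.237 F1059
G1 X265.171 Y35.376
G1 X228.250 Y144.051
M5
G00 X85.897 Y45.151
M3 S943
G1 X230.290 Y144.869 F1059
G1 X139.198 Y46.263
G1 X85.897 Y45.151
M5
G00 X0.000 Y0.000

Since the viewBox matches the mm dimensions, user units are millimetres directly. The only transform is the Y-flip y_m = 156.320 − y_svg.

Shape 1 is a quadratic bezier drawn with `<path>`. Its stroke #ff8800 means cut at S943, F1059. After flipping Y the toolpath is (161.137,27.946) → (166.433,59.985) → (183.519,97.926) → (212.396,141.769).

Shape 2 is a regular polygon drawn with `<path>`. Its stroke #ff8800 means cut at S943, F1059. After flipping Y the toolpath is (156.344,21.605) → (161.433,26.000) → (168.041,24.761) → (171.193,18.822) → (168.515,12.655) → (162.024,10.904) → (156.607,14.887) → (156.344,21.605), returning to the start.

Shape 3 is a circle drawn with `<circle>`. Its stroke #ff8800 means cut at S943, F1059. After flipping Y the toolpath is (73.086,42.990) → (67.839,52.078) → (57.345,52.078) → (52.098,42.990) → (57.345,33.902) → (67.839,33.902) → (73.086,42.990), returning to the start.

Shape 4 is a open polyline drawn with `<polyline>`. Its stroke #ff8800 means cut at S943, F1059. After flipping Y the toolpath is (84.902,52.914) → (195.872,111.594) → (23.884,108.213).

Shape 5 is a open polyline drawn with `<path>`. Its stroke #ff8800 means cut at S943, F1059. After flipping Y the toolpath is (254.464,59.118) → (86.045,119.237) → (265.171,35.376) → (228.250,144.051).

Shape 6 is a closed polygon drawn with `<polygon>`. Its stroke #ff8800 means cut at S943, F1059. After flipping Y the toolpath is (85.897,45.151) → (230.290,144.869) → (139.198,46.263) → (85.897,45.151), returning to the start.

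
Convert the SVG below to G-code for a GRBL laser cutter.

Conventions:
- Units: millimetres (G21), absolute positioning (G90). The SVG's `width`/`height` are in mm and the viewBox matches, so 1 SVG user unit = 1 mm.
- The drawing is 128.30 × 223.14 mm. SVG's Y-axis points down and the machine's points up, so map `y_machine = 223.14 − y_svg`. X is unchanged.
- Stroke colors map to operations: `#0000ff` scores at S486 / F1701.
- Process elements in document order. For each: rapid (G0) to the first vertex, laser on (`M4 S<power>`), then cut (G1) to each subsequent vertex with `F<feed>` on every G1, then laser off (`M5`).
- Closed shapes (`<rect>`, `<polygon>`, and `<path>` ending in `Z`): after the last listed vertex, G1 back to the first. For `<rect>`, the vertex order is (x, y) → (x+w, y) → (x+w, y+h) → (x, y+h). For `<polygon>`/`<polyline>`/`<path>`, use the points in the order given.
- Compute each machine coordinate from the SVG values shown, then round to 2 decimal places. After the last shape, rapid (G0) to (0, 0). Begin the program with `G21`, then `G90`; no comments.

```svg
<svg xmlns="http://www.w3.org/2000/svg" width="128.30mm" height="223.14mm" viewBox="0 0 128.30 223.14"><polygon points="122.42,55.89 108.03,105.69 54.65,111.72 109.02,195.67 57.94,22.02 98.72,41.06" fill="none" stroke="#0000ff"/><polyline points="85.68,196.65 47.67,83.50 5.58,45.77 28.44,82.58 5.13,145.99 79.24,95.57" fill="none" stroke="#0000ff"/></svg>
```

viewBox `0 0 128.30 223.14` with mm width/height → 1 unit = 1 mm. Flip: y_m = 223.14 − y_svg.

**Shape 1** — `<polygon>` closed polygon, stroke `#0000ff` → score (S486, F1701). Machine vertices: (122.42,167.25) → (108.03,117.45) → (54.65,111.42) → (109.02,27.47) → (57.94,201.12) → (98.72,182.08) → (122.42,167.25). Closed: final G1 returns to the first vertex.

**Shape 2** — `<polyline>` open polyline, stroke `#0000ff` → score (S486, F1701). Machine vertices: (85.68,26.49) → (47.67,139.64) → (5.58,177.37) → (28.44,140.56) → (5.13,77.15) → (79.24,127.57). Open path.

G21
G90
G0 X122.42 Y167.25
M4 S486
G1 X108.03 Y117.45 F1701
G1 X54.65 Y111.42 F1701
G1 X109.02 Y27.47 F1701
G1 X57.94 Y201.12 F1701
G1 X98.72 Y182.08 F1701
G1 X122.42 Y167.25 F1701
M5
G0 X85.68 Y26.49
M4 S486
G1 X47.67 Y139.64 F1701
G1 X5.58 Y177.37 F1701
G1 X28.44 Y140.56 F1701
G1 X5.13 Y77.15 F1701
G1 X79.24 Y127.57 F1701
M5
G0 X0.00 Y0.00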